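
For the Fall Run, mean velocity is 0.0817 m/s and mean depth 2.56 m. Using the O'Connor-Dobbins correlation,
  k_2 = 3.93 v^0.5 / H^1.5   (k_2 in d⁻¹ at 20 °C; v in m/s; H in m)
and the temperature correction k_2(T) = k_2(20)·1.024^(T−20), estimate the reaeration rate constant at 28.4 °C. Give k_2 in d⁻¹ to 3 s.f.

k_2 ≈ 0.335 d⁻¹

k_2(20) = 3.93 × 0.0817^0.5 / 2.56^1.5 = 3.93 × 0.2858 / 4.096 = 0.2742 d⁻¹.
k_2(28.4) = 0.2742 × 1.024^(28.4−20) = 0.2742 × 1.220 = 0.3347 d⁻¹.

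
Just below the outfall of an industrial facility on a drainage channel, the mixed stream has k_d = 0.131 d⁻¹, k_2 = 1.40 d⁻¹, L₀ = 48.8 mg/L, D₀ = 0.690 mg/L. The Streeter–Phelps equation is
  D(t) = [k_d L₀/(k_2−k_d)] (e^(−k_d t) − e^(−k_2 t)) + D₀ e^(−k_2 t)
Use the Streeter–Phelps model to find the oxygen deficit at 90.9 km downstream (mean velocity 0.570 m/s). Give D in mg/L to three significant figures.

D ≈ 3.63 mg/L

Travel time t = x/v = 90.9 km / (0.570 m/s) = 90900 m / 0.570 m/s = 159500 s = 1.846 d.
k_d L₀/(k_2−k_d) = 0.131×48.8/(1.40−0.131) = 6.393/1.269 = 5.038 mg/L.
e^(−k_d t) = e^(−0.131×1.846) = 0.7852; e^(−k_2 t) = e^(−1.40×1.846) = 0.07547.
D = 5.038 × (0.7852 − 0.07547) + 0.690 × 0.07547 = 3.575 + 0.05207 = 3.628 mg/L.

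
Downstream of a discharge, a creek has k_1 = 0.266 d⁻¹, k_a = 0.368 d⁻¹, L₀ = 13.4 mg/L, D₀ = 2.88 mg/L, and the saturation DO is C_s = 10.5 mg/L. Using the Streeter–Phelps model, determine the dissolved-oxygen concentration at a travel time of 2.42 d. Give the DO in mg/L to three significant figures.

k_1 L₀/(k_a−k_1) = 0.266×13.4/(0.368−0.266) = 3.564/0.1020 = 34.95 mg/L.
e^(−k_1 t) = e^(−0.266×2.420) = 0.5253; e^(−k_a t) = e^(−0.368×2.420) = 0.4104.
D = 34.95 × (0.5253 − 0.4104) + 2.88 × 0.4104 = 4.015 + 1.182 = 5.198 mg/L.
DO = C_s − D = 10.5 − 5.198 = 5.302 mg/L.

DO ≈ 5.30 mg/L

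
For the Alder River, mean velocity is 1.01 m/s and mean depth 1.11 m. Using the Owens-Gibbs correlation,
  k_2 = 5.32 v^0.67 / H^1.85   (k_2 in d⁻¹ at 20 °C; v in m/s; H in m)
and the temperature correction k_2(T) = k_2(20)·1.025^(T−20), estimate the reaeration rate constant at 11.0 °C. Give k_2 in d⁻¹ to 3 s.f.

k_2 ≈ 3.54 d⁻¹

k_2(20) = 5.32 × 1.01^0.67 / 1.11^1.85 = 5.32 × 1.007 / 1.213 = 4.415 d⁻¹.
k_2(11.0) = 4.415 × 1.025^(11.0−20) = 4.415 × 0.8007 = 3.535 d⁻¹.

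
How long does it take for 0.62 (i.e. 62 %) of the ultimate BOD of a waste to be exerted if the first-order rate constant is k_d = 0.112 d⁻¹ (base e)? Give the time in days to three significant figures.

t ≈ 8.64 d

y/L₀ = 1 − e^(−k_d t) = 0.62 ⇒ e^(−k_d t) = 0.380
t = −ln(0.380) / 0.112 = 0.9676 / 0.112 = 8.639 d.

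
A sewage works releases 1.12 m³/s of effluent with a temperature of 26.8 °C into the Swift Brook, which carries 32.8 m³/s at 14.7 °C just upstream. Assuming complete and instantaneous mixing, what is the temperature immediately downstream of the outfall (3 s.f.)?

15.1 °C

Flow-weighted mixing: C = (Q_r C_r + Q_w C_w)/(Q_r + Q_w)
= (32.8×14.7 + 1.12×26.8)/(32.8 + 1.12) = 512.2/33.92 = 15.10 °C.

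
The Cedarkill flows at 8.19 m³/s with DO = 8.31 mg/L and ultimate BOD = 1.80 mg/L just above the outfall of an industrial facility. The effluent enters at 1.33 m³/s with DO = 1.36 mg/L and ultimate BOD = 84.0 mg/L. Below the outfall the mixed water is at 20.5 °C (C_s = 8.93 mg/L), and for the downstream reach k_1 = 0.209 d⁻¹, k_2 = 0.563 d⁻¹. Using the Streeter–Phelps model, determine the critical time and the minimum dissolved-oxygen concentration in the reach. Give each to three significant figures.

t_c ≈ 2.16 d; minimum DO ≈ 5.79 mg/L

Mixed DO = (8.19×8.31 + 1.33×1.36)/(8.19+1.33) = 69.87/9.520 = 7.339 mg/L.
Mixed L₀ = (8.19×1.80 + 1.33×84.0)/(9.520) = 126.5/9.520 = 13.28 mg/L.
Initial deficit D₀ = C_s − DO₀ = 8.93 − 7.339 = 1.591 mg/L.
t_c = (1/0.3540) ln[(0.563/0.209)(1 − 1.591×0.3540/(0.209×13.28))] = 2.825 × ln(2.147) = 2.159 d.
D_c = (0.209/0.563) × 13.28 × e^(−0.209×2.159) = 0.3712 × 13.28 × 0.6369 = 3.141 mg/L.
Minimum DO = 8.93 − 3.141 = 5.789 mg/L.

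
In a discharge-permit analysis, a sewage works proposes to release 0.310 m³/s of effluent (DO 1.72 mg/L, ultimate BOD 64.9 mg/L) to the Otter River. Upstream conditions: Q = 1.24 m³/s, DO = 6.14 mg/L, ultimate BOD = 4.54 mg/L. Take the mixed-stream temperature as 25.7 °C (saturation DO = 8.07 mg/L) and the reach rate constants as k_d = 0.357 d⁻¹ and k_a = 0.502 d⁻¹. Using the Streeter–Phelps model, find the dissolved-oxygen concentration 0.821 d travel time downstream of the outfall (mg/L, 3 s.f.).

Mixed DO = (1.24×6.14 + 0.310×1.72)/(1.24+0.310) = 8.147/1.550 = 5.256 mg/L.
Mixed L₀ = (1.24×4.54 + 0.310×64.9)/(1.550) = 25.75/1.550 = 16.61 mg/L.
Initial deficit D₀ = C_s − DO₀ = 8.07 − 5.256 = 2.814 mg/L.
D(0.821) = [0.357×16.61/(0.502−0.357)](e^(−0.357×0.821) − e^(−0.502×0.821)) + 2.814 e^(−0.502×0.821)
= 40.90 × (0.7459 − 0.6622) + 2.814 × 0.6622 = 5.288 mg/L.
DO = 8.07 − 5.288 = 2.782 mg/L.

DO ≈ 2.78 mg/L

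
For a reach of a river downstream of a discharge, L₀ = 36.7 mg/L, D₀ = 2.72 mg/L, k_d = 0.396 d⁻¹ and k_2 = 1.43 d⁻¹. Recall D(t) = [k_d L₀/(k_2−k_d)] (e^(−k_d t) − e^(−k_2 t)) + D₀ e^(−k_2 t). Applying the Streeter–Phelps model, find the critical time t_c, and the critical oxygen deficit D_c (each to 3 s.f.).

With k_2/k_d = 3.611 and 1 − D₀(k_2−k_d)/(k_d L₀) = 0.8065,
t_c = ln(3.611 × 0.8065) / (1.43 − 0.396) = ln(2.912) / 1.034 = 1.069/1.034 = 1.034 d.
D_c = (k_d/k_2) L₀ e^(−k_d t_c) = (0.396/1.43) × 36.7 × e^(−0.396×1.034) = 0.2769 × 36.7 × 0.6641 = 6.749 mg/L.

t_c ≈ 1.03 d; D_c ≈ 6.75 mg/L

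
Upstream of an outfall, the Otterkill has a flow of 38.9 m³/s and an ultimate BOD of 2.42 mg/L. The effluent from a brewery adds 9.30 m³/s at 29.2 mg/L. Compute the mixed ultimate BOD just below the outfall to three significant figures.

7.59 mg/L

Flow-weighted mixing: C = (Q_r C_r + Q_w C_w)/(Q_r + Q_w)
= (38.9×2.42 + 9.30×29.2)/(38.9 + 9.30) = 365.7/48.20 = 7.587 mg/L.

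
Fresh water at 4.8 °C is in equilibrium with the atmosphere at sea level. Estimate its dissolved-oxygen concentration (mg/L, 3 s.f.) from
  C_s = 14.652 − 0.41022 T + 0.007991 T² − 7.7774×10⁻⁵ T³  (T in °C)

C_s ≈ 12.9 mg/L

C_s = 14.652 − 0.41022×4.8 + 0.007991×4.8² − 7.7774×10⁻⁵×4.8³ = 12.86 mg/L.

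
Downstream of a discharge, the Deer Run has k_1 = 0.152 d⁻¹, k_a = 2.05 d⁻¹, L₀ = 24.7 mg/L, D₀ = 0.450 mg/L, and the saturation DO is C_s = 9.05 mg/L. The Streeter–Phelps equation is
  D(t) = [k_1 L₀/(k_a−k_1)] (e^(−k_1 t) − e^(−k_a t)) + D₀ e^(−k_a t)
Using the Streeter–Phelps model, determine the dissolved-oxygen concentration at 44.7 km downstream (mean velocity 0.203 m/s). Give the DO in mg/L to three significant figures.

Travel time t = x/v = 44.7 km / (0.203 m/s) = 44700 m / 0.203 m/s = 220200 s = 2.549 d.
k_1 L₀/(k_a−k_1) = 0.152×24.7/(2.05−0.152) = 3.754/1.898 = 1.978 mg/L.
e^(−k_1 t) = e^(−0.152×2.549) = 0.6788; e^(−k_a t) = e^(−2.05×2.549) = 0.005383.
D = 1.978 × (0.6788 − 0.005383) + 0.450 × 0.005383 = 1.332 + 0.002422 = 1.335 mg/L.
DO = C_s − D = 9.05 − 1.335 = 7.715 mg/L.

DO ≈ 7.72 mg/L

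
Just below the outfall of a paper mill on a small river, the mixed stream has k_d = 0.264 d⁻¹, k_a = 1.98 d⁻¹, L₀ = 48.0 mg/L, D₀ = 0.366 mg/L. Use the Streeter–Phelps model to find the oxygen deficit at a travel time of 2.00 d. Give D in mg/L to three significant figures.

D ≈ 4.22 mg/L

k_d L₀/(k_a−k_d) = 0.264×48.0/(1.98−0.264) = 12.67/1.716 = 7.385 mg/L.
e^(−k_d t) = e^(−0.264×2.000) = 0.5898; e^(−k_a t) = e^(−1.98×2.000) = 0.01906.
D = 7.385 × (0.5898 − 0.01906) + 0.366 × 0.01906 = 4.215 + 0.006977 = 4.222 mg/L.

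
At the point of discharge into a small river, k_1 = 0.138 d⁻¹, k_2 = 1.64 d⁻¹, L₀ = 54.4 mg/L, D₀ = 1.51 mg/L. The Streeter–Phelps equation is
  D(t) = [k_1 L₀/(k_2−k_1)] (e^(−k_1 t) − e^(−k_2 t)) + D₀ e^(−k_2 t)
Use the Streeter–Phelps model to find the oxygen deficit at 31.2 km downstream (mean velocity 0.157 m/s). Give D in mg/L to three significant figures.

Travel time t = x/v = 31.2 km / (0.157 m/s) = 31200 m / 0.157 m/s = 198700 s = 2.300 d.
k_1 L₀/(k_2−k_1) = 0.138×54.4/(1.64−0.138) = 7.507/1.502 = 4.998 mg/L.
e^(−k_1 t) = e^(−0.138×2.300) = 0.7280; e^(−k_2 t) = e^(−1.64×2.300) = 0.02300.
D = 4.998 × (0.7280 − 0.02300) + 1.51 × 0.02300 = 3.524 + 0.03474 = 3.559 mg/L.

D ≈ 3.56 mg/L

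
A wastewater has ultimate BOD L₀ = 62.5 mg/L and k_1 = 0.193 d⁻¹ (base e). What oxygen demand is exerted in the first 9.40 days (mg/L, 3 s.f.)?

y ≈ 52.3 mg/L

y_t = L₀(1 − e^(−k_1 t)) = 62.5 × (1 − e^(−0.193×9.40))
= 62.5 × (1 − 0.1630) = 62.5 × 0.8370 = 52.31 mg/L.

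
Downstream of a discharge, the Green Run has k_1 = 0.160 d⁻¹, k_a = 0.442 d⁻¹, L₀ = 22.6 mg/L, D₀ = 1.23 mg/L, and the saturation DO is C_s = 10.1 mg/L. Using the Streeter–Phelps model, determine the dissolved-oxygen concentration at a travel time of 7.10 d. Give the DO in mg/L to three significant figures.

k_1 L₀/(k_a−k_1) = 0.160×22.6/(0.442−0.160) = 3.616/0.2820 = 12.82 mg/L.
e^(−k_1 t) = e^(−0.160×7.100) = 0.3211; e^(−k_a t) = e^(−0.442×7.100) = 0.04336.
D = 12.82 × (0.3211 − 0.04336) + 1.23 × 0.04336 = 3.561 + 0.05333 = 3.615 mg/L.
DO = C_s − D = 10.1 − 3.615 = 6.485 mg/L.

DO ≈ 6.49 mg/L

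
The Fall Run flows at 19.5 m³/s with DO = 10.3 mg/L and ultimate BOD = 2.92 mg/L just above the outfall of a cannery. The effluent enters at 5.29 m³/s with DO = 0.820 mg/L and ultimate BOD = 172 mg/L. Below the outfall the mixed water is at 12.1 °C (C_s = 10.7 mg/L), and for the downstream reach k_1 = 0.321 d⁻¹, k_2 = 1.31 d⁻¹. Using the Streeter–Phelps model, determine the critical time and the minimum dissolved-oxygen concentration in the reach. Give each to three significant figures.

t_c ≈ 1.21 d; minimum DO ≈ 4.21 mg/L

Mixed DO = (19.5×10.3 + 5.29×0.820)/(19.5+5.29) = 205.2/24.79 = 8.277 mg/L.
Mixed L₀ = (19.5×2.92 + 5.29×172)/(24.79) = 966.8/24.79 = 39.00 mg/L.
Initial deficit D₀ = C_s − DO₀ = 10.7 − 8.277 = 2.423 mg/L.
t_c = (1/0.9890) ln[(1.31/0.321)(1 − 2.423×0.9890/(0.321×39.00))] = 1.011 × ln(3.300) = 1.207 d.
D_c = (0.321/1.31) × 39.00 × e^(−0.321×1.207) = 0.2450 × 39.00 × 0.6788 = 6.487 mg/L.
Minimum DO = 10.7 − 6.487 = 4.213 mg/L.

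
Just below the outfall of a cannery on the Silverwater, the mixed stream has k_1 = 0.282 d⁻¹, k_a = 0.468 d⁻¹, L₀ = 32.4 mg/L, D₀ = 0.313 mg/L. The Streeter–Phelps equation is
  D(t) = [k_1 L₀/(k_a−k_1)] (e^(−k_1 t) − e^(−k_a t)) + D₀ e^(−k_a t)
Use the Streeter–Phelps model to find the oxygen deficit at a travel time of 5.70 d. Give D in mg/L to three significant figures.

k_1 L₀/(k_a−k_1) = 0.282×32.4/(0.468−0.282) = 9.137/0.1860 = 49.12 mg/L.
e^(−k_1 t) = e^(−0.282×5.700) = 0.2004; e^(−k_a t) = e^(−0.468×5.700) = 0.06942.
D = 49.12 × (0.2004 − 0.06942) + 0.313 × 0.06942 = 6.435 + 0.02173 = 6.456 mg/L.

D ≈ 6.46 mg/L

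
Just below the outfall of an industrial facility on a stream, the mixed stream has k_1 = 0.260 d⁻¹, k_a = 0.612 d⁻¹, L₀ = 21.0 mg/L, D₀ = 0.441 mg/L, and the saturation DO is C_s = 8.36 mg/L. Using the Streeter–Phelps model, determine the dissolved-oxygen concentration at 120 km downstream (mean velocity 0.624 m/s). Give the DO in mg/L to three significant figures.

Travel time t = x/v = 120 km / (0.624 m/s) = 120000 m / 0.624 m/s = 192300 s = 2.226 d.
k_1 L₀/(k_a−k_1) = 0.260×21.0/(0.612−0.260) = 5.460/0.3520 = 15.51 mg/L.
e^(−k_1 t) = e^(−0.260×2.226) = 0.5606; e^(−k_a t) = e^(−0.612×2.226) = 0.2561.
D = 15.51 × (0.5606 − 0.2561) + 0.441 × 0.2561 = 4.724 + 0.1129 = 4.837 mg/L.
DO = C_s − D = 8.36 − 4.837 = 3.523 mg/L.

DO ≈ 3.52 mg/L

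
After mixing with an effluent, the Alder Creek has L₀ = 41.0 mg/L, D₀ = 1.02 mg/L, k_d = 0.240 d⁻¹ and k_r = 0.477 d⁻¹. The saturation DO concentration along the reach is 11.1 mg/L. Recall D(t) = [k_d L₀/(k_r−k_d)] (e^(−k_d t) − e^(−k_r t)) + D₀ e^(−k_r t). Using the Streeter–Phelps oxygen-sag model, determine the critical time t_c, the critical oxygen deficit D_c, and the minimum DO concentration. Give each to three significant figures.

t_c ≈ 2.79 d; D_c ≈ 10.6 mg/L; min DO ≈ 0.548 mg/L

With k_r/k_d = 1.988 and 1 − D₀(k_r−k_d)/(k_d L₀) = 0.9754,
t_c = ln(1.988 × 0.9754) / (0.477 − 0.240) = ln(1.939) / 0.2370 = 0.6620/0.2370 = 2.793 d.
D_c = (k_d/k_r) L₀ e^(−k_d t_c) = (0.240/0.477) × 41.0 × e^(−0.240×2.793) = 0.5031 × 41.0 × 0.5115 = 10.55 mg/L.
Minimum DO = C_s − D_c = 11.1 − 10.55 = 0.5480 mg/L.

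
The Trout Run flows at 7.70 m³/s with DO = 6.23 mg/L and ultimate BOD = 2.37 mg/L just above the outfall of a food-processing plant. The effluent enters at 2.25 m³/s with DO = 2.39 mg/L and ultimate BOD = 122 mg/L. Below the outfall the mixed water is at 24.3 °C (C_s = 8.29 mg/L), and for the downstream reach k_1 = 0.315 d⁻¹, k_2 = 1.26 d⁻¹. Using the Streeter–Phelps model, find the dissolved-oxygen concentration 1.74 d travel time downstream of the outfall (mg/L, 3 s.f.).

Mixed DO = (7.70×6.23 + 2.25×2.39)/(7.70+2.25) = 53.35/9.950 = 5.362 mg/L.
Mixed L₀ = (7.70×2.37 + 2.25×122)/(9.950) = 292.7/9.950 = 29.42 mg/L.
Initial deficit D₀ = C_s − DO₀ = 8.29 − 5.362 = 2.928 mg/L.
D(1.74) = [0.315×29.42/(1.26−0.315)](e^(−0.315×1.74) − e^(−1.26×1.74)) + 2.928 e^(−1.26×1.74)
= 9.807 × (0.5780 − 0.1116) + 2.928 × 0.1116 = 4.901 mg/L.
DO = 8.29 − 4.901 = 3.389 mg/L.

DO ≈ 3.39 mg/L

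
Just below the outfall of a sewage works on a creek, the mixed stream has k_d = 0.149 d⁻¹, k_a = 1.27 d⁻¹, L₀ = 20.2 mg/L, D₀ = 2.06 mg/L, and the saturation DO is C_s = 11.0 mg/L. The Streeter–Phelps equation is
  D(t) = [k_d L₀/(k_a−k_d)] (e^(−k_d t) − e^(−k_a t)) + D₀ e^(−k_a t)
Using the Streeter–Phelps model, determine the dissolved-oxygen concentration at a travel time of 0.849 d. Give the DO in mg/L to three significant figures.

DO ≈ 8.85 mg/L

k_d L₀/(k_a−k_d) = 0.149×20.2/(1.27−0.149) = 3.010/1.121 = 2.685 mg/L.
e^(−k_d t) = e^(−0.149×0.8490) = 0.8812; e^(−k_a t) = e^(−1.27×0.8490) = 0.3402.
D = 2.685 × (0.8812 − 0.3402) + 2.06 × 0.3402 = 1.452 + 0.7008 = 2.153 mg/L.
DO = C_s − D = 11.0 − 2.153 = 8.847 mg/L.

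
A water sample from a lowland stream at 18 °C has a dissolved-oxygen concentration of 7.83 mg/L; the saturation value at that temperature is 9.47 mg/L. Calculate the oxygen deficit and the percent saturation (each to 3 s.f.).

D = C_s − C = 9.47 − 7.83 = 1.64 mg/L.
% saturation = 7.83/9.47 × 100 = 82.7 %.

D ≈ 1.64 mg/L; 82.7 % saturation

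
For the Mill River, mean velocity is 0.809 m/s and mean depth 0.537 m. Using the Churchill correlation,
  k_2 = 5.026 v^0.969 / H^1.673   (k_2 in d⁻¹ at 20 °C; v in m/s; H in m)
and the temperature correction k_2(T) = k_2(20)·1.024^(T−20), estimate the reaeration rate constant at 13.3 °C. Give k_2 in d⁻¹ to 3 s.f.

k_2(20) = 5.026 × 0.809^0.969 / 0.537^1.673 = 5.026 × 0.8143 / 0.3534 = 11.58 d⁻¹.
k_2(13.3) = 11.58 × 1.024^(13.3−20) = 11.58 × 0.8531 = 9.880 d⁻¹.

k_2 ≈ 9.88 d⁻¹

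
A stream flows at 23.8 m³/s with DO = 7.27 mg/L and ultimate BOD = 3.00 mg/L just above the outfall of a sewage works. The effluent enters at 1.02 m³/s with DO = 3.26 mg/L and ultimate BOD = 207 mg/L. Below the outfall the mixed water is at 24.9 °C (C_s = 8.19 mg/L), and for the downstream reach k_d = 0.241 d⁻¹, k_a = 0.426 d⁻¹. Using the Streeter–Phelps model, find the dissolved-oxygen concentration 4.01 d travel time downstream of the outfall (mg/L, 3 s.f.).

DO ≈ 5.04 mg/L

Mixed DO = (23.8×7.27 + 1.02×3.26)/(23.8+1.02) = 176.4/24.82 = 7.105 mg/L.
Mixed L₀ = (23.8×3.00 + 1.02×207)/(24.82) = 282.5/24.82 = 11.38 mg/L.
Initial deficit D₀ = C_s − DO₀ = 8.19 − 7.105 = 1.085 mg/L.
D(4.01) = [0.241×11.38/(0.426−0.241)](e^(−0.241×4.01) − e^(−0.426×4.01)) + 1.085 e^(−0.426×4.01)
= 14.83 × (0.3804 − 0.1812) + 1.085 × 0.1812 = 3.152 mg/L.
DO = 8.19 − 3.152 = 5.038 mg/L.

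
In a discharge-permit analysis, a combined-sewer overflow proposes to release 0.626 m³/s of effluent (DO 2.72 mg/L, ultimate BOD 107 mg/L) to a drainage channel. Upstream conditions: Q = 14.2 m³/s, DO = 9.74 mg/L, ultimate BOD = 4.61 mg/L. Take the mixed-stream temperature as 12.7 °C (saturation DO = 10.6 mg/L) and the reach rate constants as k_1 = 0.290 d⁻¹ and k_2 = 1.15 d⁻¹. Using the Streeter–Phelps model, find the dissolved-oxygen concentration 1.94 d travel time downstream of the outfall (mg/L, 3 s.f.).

Mixed DO = (14.2×9.74 + 0.626×2.72)/(14.2+0.626) = 140.0/14.83 = 9.444 mg/L.
Mixed L₀ = (14.2×4.61 + 0.626×107)/(14.83) = 132.4/14.83 = 8.933 mg/L.
Initial deficit D₀ = C_s − DO₀ = 10.6 − 9.444 = 1.156 mg/L.
D(1.94) = [0.290×8.933/(1.15−0.290)](e^(−0.290×1.94) − e^(−1.15×1.94)) + 1.156 e^(−1.15×1.94)
= 3.012 × (0.5697 − 0.1074) + 1.156 × 0.1074 = 1.517 mg/L.
DO = 10.6 − 1.517 = 9.083 mg/L.

DO ≈ 9.08 mg/L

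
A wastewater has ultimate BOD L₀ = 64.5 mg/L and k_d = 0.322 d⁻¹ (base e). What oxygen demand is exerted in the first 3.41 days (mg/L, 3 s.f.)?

y ≈ 43.0 mg/L

y_t = L₀(1 − e^(−k_d t)) = 64.5 × (1 − e^(−0.322×3.41))
= 64.5 × (1 − 0.3335) = 64.5 × 0.6665 = 42.99 mg/L.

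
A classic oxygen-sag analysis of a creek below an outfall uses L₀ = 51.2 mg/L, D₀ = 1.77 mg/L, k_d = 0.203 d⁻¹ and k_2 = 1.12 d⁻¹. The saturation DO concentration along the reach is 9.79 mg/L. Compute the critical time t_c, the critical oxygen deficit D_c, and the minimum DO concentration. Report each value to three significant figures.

t_c ≈ 1.68 d; D_c ≈ 6.60 mg/L; min DO ≈ 3.19 mg/L

At the critical point dD/dt = 0, so k_d L₀ e^(−k_d t) = k_2 D. Substituting D(t) from the Streeter–Phelps equation and solving for t gives
t_c = ln[(k_2/k_d)(1 − D₀(k_2−k_d)/(k_d L₀))] / (k_2−k_d).
Here k_2−k_d = 0.9170 d⁻¹ and 1 − D₀(k_2−k_d)/(k_d L₀) = 1 − 1.77×0.9170/(0.203×51.2) = 0.8438, so
t_c = ln(5.517 × 0.8438) / 0.9170 = 1.538 / 0.9170 = 1.677 d.
D_c = (k_d/k_2) L₀ e^(−k_d t_c) = (0.203/1.12) × 51.2 × e^(−0.203×1.677) = 0.1812 × 51.2 × 0.7114 = 6.602 mg/L.
Minimum DO = C_s − D_c = 9.79 − 6.602 = 3.188 mg/L.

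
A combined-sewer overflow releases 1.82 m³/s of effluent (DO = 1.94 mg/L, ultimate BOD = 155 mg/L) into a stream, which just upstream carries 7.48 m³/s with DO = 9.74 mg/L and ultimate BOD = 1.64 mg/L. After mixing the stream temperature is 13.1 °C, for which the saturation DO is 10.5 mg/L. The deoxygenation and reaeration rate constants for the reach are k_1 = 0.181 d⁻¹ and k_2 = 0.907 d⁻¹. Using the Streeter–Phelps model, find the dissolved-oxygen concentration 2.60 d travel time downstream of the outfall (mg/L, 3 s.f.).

Mixed DO = (7.48×9.74 + 1.82×1.94)/(7.48+1.82) = 76.39/9.300 = 8.214 mg/L.
Mixed L₀ = (7.48×1.64 + 1.82×155)/(9.300) = 294.4/9.300 = 31.65 mg/L.
Initial deficit D₀ = C_s − DO₀ = 10.5 − 8.214 = 2.286 mg/L.
D(2.60) = [0.181×31.65/(0.907−0.181)](e^(−0.181×2.60) − e^(−0.907×2.60)) + 2.286 e^(−0.907×2.60)
= 7.891 × (0.6246 − 0.09459) + 2.286 × 0.09459 = 4.399 mg/L.
DO = 10.5 − 4.399 = 6.101 mg/L.

DO ≈ 6.10 mg/L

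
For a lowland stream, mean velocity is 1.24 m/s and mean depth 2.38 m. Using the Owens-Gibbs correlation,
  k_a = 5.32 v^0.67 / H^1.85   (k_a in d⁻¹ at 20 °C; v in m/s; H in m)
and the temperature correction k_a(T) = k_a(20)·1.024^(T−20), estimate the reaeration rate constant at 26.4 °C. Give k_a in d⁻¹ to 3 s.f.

k_a(20) = 5.32 × 1.24^0.67 / 2.38^1.85 = 5.32 × 1.155 / 4.974 = 1.235 d⁻¹.
k_a(26.4) = 1.235 × 1.024^(26.4−20) = 1.235 × 1.164 = 1.438 d⁻¹.

k_a ≈ 1.44 d⁻¹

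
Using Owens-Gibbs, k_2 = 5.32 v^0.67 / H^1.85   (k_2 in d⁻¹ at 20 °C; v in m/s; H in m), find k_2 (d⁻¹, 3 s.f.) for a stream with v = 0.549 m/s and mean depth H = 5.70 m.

k_2 ≈ 0.142 d⁻¹

k_2 = 5.32 × 0.549^0.67 / 5.70^1.85 = 5.32 × 0.6691 / 25.02 = 0.1423 d⁻¹.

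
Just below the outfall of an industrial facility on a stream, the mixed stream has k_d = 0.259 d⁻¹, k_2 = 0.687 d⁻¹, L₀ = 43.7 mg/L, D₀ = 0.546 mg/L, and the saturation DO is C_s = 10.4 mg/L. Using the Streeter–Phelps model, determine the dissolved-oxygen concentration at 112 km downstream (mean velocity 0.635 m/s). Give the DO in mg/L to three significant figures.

Travel time t = x/v = 112 km / (0.635 m/s) = 112000 m / 0.635 m/s = 176400 s = 2.041 d.
k_d L₀/(k_2−k_d) = 0.259×43.7/(0.687−0.259) = 11.32/0.4280 = 26.44 mg/L.
e^(−k_d t) = e^(−0.259×2.041) = 0.5894; e^(−k_2 t) = e^(−0.687×2.041) = 0.2460.
D = 26.44 × (0.5894 − 0.2460) + 0.546 × 0.2460 = 9.080 + 0.1343 = 9.214 mg/L.
DO = C_s − D = 10.4 − 9.214 = 1.186 mg/L.

DO ≈ 1.19 mg/L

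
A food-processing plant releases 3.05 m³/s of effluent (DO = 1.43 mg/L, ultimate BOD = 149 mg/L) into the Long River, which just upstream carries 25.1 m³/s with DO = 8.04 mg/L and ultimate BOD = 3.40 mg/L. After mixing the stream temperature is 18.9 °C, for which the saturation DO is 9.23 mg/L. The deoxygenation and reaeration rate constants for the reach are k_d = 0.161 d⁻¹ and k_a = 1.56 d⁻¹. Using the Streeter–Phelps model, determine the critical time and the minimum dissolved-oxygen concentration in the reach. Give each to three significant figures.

t_c ≈ 0.198 d; minimum DO ≈ 7.31 mg/L

Mixed DO = (25.1×8.04 + 3.05×1.43)/(25.1+3.05) = 206.2/28.15 = 7.324 mg/L.
Mixed L₀ = (25.1×3.40 + 3.05×149)/(28.15) = 539.8/28.15 = 19.18 mg/L.
Initial deficit D₀ = C_s − DO₀ = 9.23 − 7.324 = 1.906 mg/L.
t_c = (1/1.399) ln[(1.56/0.161)(1 − 1.906×1.399/(0.161×19.18))] = 0.7148 × ln(1.320) = 0.1983 d.
D_c = (0.161/1.56) × 19.18 × e^(−0.161×0.1983) = 0.1032 × 19.18 × 0.9686 = 1.917 mg/L.
Minimum DO = 9.23 − 1.917 = 7.313 mg/L.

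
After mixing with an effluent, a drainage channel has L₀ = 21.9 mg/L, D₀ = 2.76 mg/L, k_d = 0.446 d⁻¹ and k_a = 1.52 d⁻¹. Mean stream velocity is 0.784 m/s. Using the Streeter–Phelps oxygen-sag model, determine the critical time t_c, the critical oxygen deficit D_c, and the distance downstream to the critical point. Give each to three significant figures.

t_c ≈ 0.805 d; D_c ≈ 4.49 mg/L; x_c ≈ 54.5 km

With k_a/k_d = 3.408 and 1 − D₀(k_a−k_d)/(k_d L₀) = 0.6965,
t_c = ln(3.408 × 0.6965) / (1.52 − 0.446) = ln(2.374) / 1.074 = 0.8645/1.074 = 0.8049 d.
L(t_c) = L₀ e^(−k_d t_c) = 21.9 × 0.6984 = 15.29 mg/L, and at the critical point k_a D_c = k_d L, so D_c = (0.446/1.52) × 15.29 = 4.488 mg/L.
x_c = v t_c = 0.784 m/s × 0.8049 d × 86400 s/d = 54520 m ≈ 54.5 km.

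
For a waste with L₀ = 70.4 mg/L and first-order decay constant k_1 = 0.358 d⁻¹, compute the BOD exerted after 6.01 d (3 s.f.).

y ≈ 62.2 mg/L

y_t = L₀(1 − e^(−k_1 t)) = 70.4 × (1 − e^(−0.358×6.01))
= 70.4 × (1 − 0.1163) = 70.4 × 0.8837 = 62.21 mg/L.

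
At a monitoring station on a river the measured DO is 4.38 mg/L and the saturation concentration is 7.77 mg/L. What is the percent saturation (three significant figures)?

% saturation = C/C_s × 100 = 4.38/7.77 × 100 = 56.4 %.

56.4 % saturation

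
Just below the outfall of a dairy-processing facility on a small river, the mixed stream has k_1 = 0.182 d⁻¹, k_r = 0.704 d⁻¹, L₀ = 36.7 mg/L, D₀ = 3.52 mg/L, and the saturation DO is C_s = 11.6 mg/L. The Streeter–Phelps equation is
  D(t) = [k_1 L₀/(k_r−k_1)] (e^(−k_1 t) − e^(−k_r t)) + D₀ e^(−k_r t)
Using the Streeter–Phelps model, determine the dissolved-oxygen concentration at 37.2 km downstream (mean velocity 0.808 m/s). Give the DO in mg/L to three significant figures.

DO ≈ 6.36 mg/L

Travel time t = x/v = 37.2 km / (0.808 m/s) = 37200 m / 0.808 m/s = 46040 s = 0.5329 d.
k_1 L₀/(k_r−k_1) = 0.182×36.7/(0.704−0.182) = 6.679/0.5220 = 12.80 mg/L.
e^(−k_1 t) = e^(−0.182×0.5329) = 0.9076; e^(−k_r t) = e^(−0.704×0.5329) = 0.6872.
D = 12.80 × (0.9076 − 0.6872) + 3.52 × 0.6872 = 2.820 + 2.419 = 5.239 mg/L.
DO = C_s − D = 11.6 − 5.239 = 6.361 mg/L.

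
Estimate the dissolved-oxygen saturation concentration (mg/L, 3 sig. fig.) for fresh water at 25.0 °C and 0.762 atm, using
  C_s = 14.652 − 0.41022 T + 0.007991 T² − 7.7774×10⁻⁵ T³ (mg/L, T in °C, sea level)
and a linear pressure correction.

At sea level: C_s = 14.652 − 0.41022×25.0 + 0.007991×25.0² − 7.7774×10⁻⁵×25.0³ = 8.176 mg/L.
Pressure correction: C_s' = 8.176 × 0.762 = 6.230 mg/L.

C_s ≈ 6.23 mg/L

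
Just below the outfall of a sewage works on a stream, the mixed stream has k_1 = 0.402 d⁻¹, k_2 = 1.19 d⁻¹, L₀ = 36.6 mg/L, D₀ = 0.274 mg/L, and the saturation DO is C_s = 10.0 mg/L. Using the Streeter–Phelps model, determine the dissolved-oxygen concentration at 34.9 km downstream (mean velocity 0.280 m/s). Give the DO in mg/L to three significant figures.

DO ≈ 2.85 mg/L

Travel time t = x/v = 34.9 km / (0.280 m/s) = 34900 m / 0.280 m/s = 124600 s = 1.443 d.
k_1 L₀/(k_2−k_1) = 0.402×36.6/(1.19−0.402) = 14.71/0.7880 = 18.67 mg/L.
e^(−k_1 t) = e^(−0.402×1.443) = 0.5599; e^(−k_2 t) = e^(−1.19×1.443) = 0.1797.
D = 18.67 × (0.5599 − 0.1797) + 0.274 × 0.1797 = 7.100 + 0.04923 = 7.150 mg/L.
DO = C_s − D = 10.0 − 7.150 = 2.850 mg/L.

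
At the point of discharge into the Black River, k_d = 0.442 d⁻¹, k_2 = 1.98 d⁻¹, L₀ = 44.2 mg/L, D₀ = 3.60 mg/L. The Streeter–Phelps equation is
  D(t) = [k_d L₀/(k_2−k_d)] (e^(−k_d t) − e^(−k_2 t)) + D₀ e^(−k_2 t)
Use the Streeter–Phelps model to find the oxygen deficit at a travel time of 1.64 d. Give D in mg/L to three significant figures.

k_d L₀/(k_2−k_d) = 0.442×44.2/(1.98−0.442) = 19.54/1.538 = 12.70 mg/L.
e^(−k_d t) = e^(−0.442×1.640) = 0.4844; e^(−k_2 t) = e^(−1.98×1.640) = 0.03888.
D = 12.70 × (0.4844 − 0.03888) + 3.60 × 0.03888 = 5.659 + 0.1400 = 5.799 mg/L.

D ≈ 5.80 mg/L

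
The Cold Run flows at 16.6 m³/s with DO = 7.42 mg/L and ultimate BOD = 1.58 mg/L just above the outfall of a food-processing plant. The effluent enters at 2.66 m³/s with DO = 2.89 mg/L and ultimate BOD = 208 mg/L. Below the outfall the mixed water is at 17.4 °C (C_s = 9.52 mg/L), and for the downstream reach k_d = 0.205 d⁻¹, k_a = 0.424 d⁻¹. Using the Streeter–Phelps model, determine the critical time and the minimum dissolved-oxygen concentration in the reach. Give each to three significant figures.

t_c ≈ 2.85 d; minimum DO ≈ 1.42 mg/L

Mixed DO = (16.6×7.42 + 2.66×2.89)/(16.6+2.66) = 130.9/19.26 = 6.794 mg/L.
Mixed L₀ = (16.6×1.58 + 2.66×208)/(19.26) = 579.5/19.26 = 30.09 mg/L.
Initial deficit D₀ = C_s − DO₀ = 9.52 − 6.794 = 2.726 mg/L.
t_c = (1/0.2190) ln[(0.424/0.205)(1 − 2.726×0.2190/(0.205×30.09))] = 4.566 × ln(1.868) = 2.854 d.
D_c = (0.205/0.424) × 30.09 × e^(−0.205×2.854) = 0.4835 × 30.09 × 0.5571 = 8.105 mg/L.
Minimum DO = 9.52 − 8.105 = 1.415 mg/L.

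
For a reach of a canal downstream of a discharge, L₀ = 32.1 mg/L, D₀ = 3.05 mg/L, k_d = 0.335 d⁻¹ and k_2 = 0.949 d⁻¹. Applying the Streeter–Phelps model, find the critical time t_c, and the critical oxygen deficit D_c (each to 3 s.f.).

t_c ≈ 1.38 d; D_c ≈ 7.13 mg/L

With k_2/k_d = 2.833 and 1 − D₀(k_2−k_d)/(k_d L₀) = 0.8259,
t_c = ln(2.833 × 0.8259) / (0.949 − 0.335) = ln(2.340) / 0.6140 = 0.8499/0.6140 = 1.384 d.
L(t_c) = L₀ e^(−k_d t_c) = 32.1 × 0.6289 = 20.19 mg/L, and at the critical point k_2 D_c = k_d L, so D_c = (0.335/0.949) × 20.19 = 7.127 mg/L.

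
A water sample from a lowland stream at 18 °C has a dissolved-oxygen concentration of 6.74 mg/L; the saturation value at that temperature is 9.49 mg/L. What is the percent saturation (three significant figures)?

71.0 % saturation

% saturation = C/C_s × 100 = 6.74/9.49 × 100 = 71.0 %.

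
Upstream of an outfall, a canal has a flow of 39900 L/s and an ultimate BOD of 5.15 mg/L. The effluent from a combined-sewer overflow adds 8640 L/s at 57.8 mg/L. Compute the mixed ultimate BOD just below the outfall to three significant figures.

Flow-weighted mixing: C = (Q_r C_r + Q_w C_w)/(Q_r + Q_w)
= (39900×5.15 + 8640×57.8)/(39900 + 8640) = 704900/48540 = 14.52 mg/L.

14.5 mg/L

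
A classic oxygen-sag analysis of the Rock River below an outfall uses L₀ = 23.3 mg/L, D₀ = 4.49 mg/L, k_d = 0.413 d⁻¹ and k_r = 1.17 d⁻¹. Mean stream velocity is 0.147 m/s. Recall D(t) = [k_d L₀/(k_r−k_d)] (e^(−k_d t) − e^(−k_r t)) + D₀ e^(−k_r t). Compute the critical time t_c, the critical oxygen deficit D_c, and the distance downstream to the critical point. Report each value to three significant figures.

t_c = [1/(k_r−k_d)] ln[(k_r/k_d)(1 − D₀(k_r−k_d)/(k_d L₀))]
= [1/(1.17−0.413)] ln[(1.17/0.413)(1 − 4.49×0.7570/(0.413×23.3))]
= (1/0.7570) ln[2.833 × 0.6468] = 1.321 × ln(1.832) = 1.321 × 0.6056 = 0.8000 d.
L(t_c) = L₀ e^(−k_d t_c) = 23.3 × 0.7186 = 16.74 mg/L, and at the critical point k_r D_c = k_d L, so D_c = (0.413/1.17) × 16.74 = 5.911 mg/L.
x_c = v t_c = 0.147 m/s × 0.8000 d × 86400 s/d = 10160 m ≈ 10.2 km.

t_c ≈ 0.800 d; D_c ≈ 5.91 mg/L; x_c ≈ 10.2 km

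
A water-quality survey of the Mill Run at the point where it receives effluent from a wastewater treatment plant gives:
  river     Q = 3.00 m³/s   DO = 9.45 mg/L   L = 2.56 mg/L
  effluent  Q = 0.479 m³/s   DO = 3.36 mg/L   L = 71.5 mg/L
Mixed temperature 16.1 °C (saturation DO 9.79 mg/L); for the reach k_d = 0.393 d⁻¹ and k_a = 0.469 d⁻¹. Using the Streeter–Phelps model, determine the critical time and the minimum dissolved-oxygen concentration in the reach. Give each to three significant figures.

t_c ≈ 2.08 d; minimum DO ≈ 5.32 mg/L

Mixed DO = (3.00×9.45 + 0.479×3.36)/(3.00+0.479) = 29.96/3.479 = 8.612 mg/L.
Mixed L₀ = (3.00×2.56 + 0.479×71.5)/(3.479) = 41.93/3.479 = 12.05 mg/L.
Initial deficit D₀ = C_s − DO₀ = 9.79 − 8.612 = 1.178 mg/L.
t_c = (1/0.07600) ln[(0.469/0.393)(1 − 1.178×0.07600/(0.393×12.05))] = 13.16 × ln(1.171) = 2.075 d.
D_c = (0.393/0.469) × 12.05 × e^(−0.393×2.075) = 0.8380 × 12.05 × 0.4424 = 4.468 mg/L.
Minimum DO = 9.79 − 4.468 = 5.322 mg/L.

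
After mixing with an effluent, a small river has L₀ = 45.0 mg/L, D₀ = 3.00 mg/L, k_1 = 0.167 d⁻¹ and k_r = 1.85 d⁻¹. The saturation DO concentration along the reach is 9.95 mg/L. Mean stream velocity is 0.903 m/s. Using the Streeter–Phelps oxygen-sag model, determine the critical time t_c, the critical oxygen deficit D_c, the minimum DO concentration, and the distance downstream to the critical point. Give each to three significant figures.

t_c ≈ 0.767 d; D_c ≈ 3.57 mg/L; min DO ≈ 6.38 mg/L; x_c ≈ 59.8 km

With k_r/k_1 = 11.08 and 1 − D₀(k_r−k_1)/(k_1 L₀) = 0.3281,
t_c = ln(11.08 × 0.3281) / (1.85 − 0.167) = ln(3.635) / 1.683 = 1.291/1.683 = 0.7669 d.
L(t_c) = L₀ e^(−k_1 t_c) = 45.0 × 0.8798 = 39.59 mg/L, and at the critical point k_r D_c = k_1 L, so D_c = (0.167/1.85) × 39.59 = 3.574 mg/L.
Minimum DO = C_s − D_c = 9.95 − 3.574 = 6.376 mg/L.
x_c = v t_c = 0.903 m/s × 0.7669 d × 86400 s/d = 59830 m ≈ 59.8 km.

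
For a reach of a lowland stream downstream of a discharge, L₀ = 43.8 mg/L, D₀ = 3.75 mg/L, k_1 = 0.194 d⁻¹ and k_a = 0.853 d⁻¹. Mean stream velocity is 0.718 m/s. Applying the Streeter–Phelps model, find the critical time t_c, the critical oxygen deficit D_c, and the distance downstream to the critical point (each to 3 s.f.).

t_c ≈ 1.73 d; D_c ≈ 7.13 mg/L; x_c ≈ 107 km

t_c = [1/(k_a−k_1)] ln[(k_a/k_1)(1 − D₀(k_a−k_1)/(k_1 L₀))]
= [1/(0.853−0.194)] ln[(0.853/0.194)(1 − 3.75×0.6590/(0.194×43.8))]
= (1/0.6590) ln[4.397 × 0.7092] = 1.517 × ln(3.118) = 1.517 × 1.137 = 1.726 d.
L(t_c) = L₀ e^(−k_1 t_c) = 43.8 × 0.7155 = 31.34 mg/L, and at the critical point k_a D_c = k_1 L, so D_c = (0.194/0.853) × 31.34 = 7.127 mg/L.
x_c = v t_c = 0.718 m/s × 1.726 d × 86400 s/d = 107100 m ≈ 107 km.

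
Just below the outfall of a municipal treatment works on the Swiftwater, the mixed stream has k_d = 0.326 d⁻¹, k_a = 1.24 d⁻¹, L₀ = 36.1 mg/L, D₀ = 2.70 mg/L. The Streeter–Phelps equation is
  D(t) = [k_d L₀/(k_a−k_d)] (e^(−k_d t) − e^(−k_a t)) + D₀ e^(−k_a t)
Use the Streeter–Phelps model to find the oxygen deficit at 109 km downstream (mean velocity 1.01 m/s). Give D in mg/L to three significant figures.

D ≈ 6.41 mg/L

Travel time t = x/v = 109 km / (1.01 m/s) = 109000 m / 1.01 m/s = 107900 s = 1.249 d.
k_d L₀/(k_a−k_d) = 0.326×36.1/(1.24−0.326) = 11.77/0.9140 = 12.88 mg/L.
e^(−k_d t) = e^(−0.326×1.249) = 0.6655; e^(−k_a t) = e^(−1.24×1.249) = 0.2125.
D = 12.88 × (0.6655 − 0.2125) + 2.70 × 0.2125 = 5.833 + 0.5737 = 6.407 mg/L.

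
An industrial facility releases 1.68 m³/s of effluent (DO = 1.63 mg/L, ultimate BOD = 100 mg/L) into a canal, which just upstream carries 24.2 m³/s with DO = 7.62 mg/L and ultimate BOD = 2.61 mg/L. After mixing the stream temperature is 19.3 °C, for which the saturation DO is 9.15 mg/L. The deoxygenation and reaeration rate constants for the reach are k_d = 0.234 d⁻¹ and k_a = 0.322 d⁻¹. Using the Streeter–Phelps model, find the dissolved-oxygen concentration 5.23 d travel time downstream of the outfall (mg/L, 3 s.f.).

DO ≈ 6.22 mg/L

Mixed DO = (24.2×7.62 + 1.68×1.63)/(24.2+1.68) = 187.1/25.88 = 7.231 mg/L.
Mixed L₀ = (24.2×2.61 + 1.68×100)/(25.88) = 231.2/25.88 = 8.932 mg/L.
Initial deficit D₀ = C_s − DO₀ = 9.15 − 7.231 = 1.919 mg/L.
D(5.23) = [0.234×8.932/(0.322−0.234)](e^(−0.234×5.23) − e^(−0.322×5.23)) + 1.919 e^(−0.322×5.23)
= 23.75 × (0.2941 − 0.1856) + 1.919 × 0.1856 = 2.933 mg/L.
DO = 9.15 − 2.933 = 6.217 mg/L.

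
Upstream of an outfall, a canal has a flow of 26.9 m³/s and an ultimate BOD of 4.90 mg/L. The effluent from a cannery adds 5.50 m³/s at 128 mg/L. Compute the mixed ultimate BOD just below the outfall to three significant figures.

Flow-weighted mixing: C = (Q_r C_r + Q_w C_w)/(Q_r + Q_w)
= (26.9×4.90 + 5.50×128)/(26.9 + 5.50) = 835.8/32.40 = 25.80 mg/L.

25.8 mg/L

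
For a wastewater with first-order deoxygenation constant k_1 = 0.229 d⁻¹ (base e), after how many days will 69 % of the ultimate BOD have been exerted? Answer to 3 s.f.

t ≈ 5.11 d

y/L₀ = 1 − e^(−k_1 t) = 0.69 ⇒ e^(−k_1 t) = 0.310
t = −ln(0.310) / 0.229 = 1.171 / 0.229 = 5.114 d.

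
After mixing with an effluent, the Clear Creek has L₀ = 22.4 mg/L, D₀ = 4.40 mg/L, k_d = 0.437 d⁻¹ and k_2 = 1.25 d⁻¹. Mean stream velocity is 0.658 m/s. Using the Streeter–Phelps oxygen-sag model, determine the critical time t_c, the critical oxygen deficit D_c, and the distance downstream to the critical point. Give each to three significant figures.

t_c ≈ 0.733 d; D_c ≈ 5.68 mg/L; x_c ≈ 41.7 km

With k_2/k_d = 2.860 and 1 − D₀(k_2−k_d)/(k_d L₀) = 0.6346,
t_c = ln(2.860 × 0.6346) / (1.25 − 0.437) = ln(1.815) / 0.8130 = 0.5961/0.8130 = 0.7333 d.
D_c = (k_d/k_2) L₀ e^(−k_d t_c) = (0.437/1.25) × 22.4 × e^(−0.437×0.7333) = 0.3496 × 22.4 × 0.7258 = 5.684 mg/L.
x_c = v t_c = 0.658 m/s × 0.7333 d × 86400 s/d = 41690 m ≈ 41.7 km.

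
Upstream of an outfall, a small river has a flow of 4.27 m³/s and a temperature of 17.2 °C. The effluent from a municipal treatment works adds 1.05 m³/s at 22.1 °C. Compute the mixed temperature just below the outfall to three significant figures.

Flow-weighted mixing: C = (Q_r C_r + Q_w C_w)/(Q_r + Q_w)
= (4.27×17.2 + 1.05×22.1)/(4.27 + 1.05) = 96.65/5.320 = 18.17 °C.

18.2 °C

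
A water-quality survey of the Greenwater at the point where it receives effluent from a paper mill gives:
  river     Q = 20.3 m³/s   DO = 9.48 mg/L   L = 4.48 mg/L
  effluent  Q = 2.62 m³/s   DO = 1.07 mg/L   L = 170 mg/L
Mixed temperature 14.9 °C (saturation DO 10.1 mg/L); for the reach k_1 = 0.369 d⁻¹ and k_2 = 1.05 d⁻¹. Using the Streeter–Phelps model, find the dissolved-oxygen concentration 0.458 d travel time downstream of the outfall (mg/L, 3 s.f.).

Mixed DO = (20.3×9.48 + 2.62×1.07)/(20.3+2.62) = 195.2/22.92 = 8.519 mg/L.
Mixed L₀ = (20.3×4.48 + 2.62×170)/(22.92) = 536.3/22.92 = 23.40 mg/L.
Initial deficit D₀ = C_s − DO₀ = 10.1 − 8.519 = 1.581 mg/L.
D(0.458) = [0.369×23.40/(1.05−0.369)](e^(−0.369×0.458) − e^(−1.05×0.458)) + 1.581 e^(−1.05×0.458)
= 12.68 × (0.8445 − 0.6182) + 1.581 × 0.6182 = 3.847 mg/L.
DO = 10.1 − 3.847 = 6.253 mg/L.

DO ≈ 6.25 mg/L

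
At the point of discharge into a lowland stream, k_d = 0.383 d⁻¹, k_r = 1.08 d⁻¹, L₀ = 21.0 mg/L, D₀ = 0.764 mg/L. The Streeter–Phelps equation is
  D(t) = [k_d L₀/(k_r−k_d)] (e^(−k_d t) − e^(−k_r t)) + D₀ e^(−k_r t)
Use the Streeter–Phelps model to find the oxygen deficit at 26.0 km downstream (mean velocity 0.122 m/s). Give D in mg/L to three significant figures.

Travel time t = x/v = 26.0 km / (0.122 m/s) = 26000 m / 0.122 m/s = 213100 s = 2.467 d.
k_d L₀/(k_r−k_d) = 0.383×21.0/(1.08−0.383) = 8.043/0.6970 = 11.54 mg/L.
e^(−k_d t) = e^(−0.383×2.467) = 0.3888; e^(−k_r t) = e^(−1.08×2.467) = 0.06967.
D = 11.54 × (0.3888 − 0.06967) + 0.764 × 0.06967 = 3.682 + 0.05323 = 3.736 mg/L.

D ≈ 3.74 mg/L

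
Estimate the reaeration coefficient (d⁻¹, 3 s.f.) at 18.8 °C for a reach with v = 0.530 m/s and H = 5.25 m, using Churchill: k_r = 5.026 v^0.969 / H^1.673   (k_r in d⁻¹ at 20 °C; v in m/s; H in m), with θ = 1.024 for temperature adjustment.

k_r(20) = 5.026 × 0.530^0.969 / 5.25^1.673 = 5.026 × 0.5405 / 16.03 = 0.1695 d⁻¹.
k_r(18.8) = 0.1695 × 1.024^(18.8−20) = 0.1695 × 0.9719 = 0.1648 d⁻¹.

k_r ≈ 0.165 d⁻¹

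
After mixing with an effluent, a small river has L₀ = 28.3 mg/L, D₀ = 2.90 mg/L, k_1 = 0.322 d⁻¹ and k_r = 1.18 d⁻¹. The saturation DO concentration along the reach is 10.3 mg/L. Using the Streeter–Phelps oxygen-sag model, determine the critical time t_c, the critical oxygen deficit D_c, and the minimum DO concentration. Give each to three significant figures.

t_c ≈ 1.14 d; D_c ≈ 5.35 mg/L; min DO ≈ 4.95 mg/L

At the critical point dD/dt = 0, so k_1 L₀ e^(−k_1 t) = k_r D. Substituting D(t) from the Streeter–Phelps equation and solving for t gives
t_c = ln[(k_r/k_1)(1 − D₀(k_r−k_1)/(k_1 L₀))] / (k_r−k_1).
Here k_r−k_1 = 0.8580 d⁻¹ and 1 − D₀(k_r−k_1)/(k_1 L₀) = 1 − 2.90×0.8580/(0.322×28.3) = 0.7269, so
t_c = ln(3.665 × 0.7269) / 0.8580 = 0.9798 / 0.8580 = 1.142 d.
L(t_c) = L₀ e^(−k_1 t_c) = 28.3 × 0.6923 = 19.59 mg/L, and at the critical point k_r D_c = k_1 L, so D_c = (0.322/1.18) × 19.59 = 5.346 mg/L.
Minimum DO = C_s − D_c = 10.3 − 5.346 = 4.954 mg/L.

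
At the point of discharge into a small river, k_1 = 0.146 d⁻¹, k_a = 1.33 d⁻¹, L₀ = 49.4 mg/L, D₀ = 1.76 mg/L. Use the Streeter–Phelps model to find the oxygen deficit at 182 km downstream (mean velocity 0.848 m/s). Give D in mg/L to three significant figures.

Travel time t = x/v = 182 km / (0.848 m/s) = 182000 m / 0.848 m/s = 214600 s = 2.484 d.
k_1 L₀/(k_a−k_1) = 0.146×49.4/(1.33−0.146) = 7.212/1.184 = 6.092 mg/L.
e^(−k_1 t) = e^(−0.146×2.484) = 0.6958; e^(−k_a t) = e^(−1.33×2.484) = 0.03674.
D = 6.092 × (0.6958 − 0.03674) + 1.76 × 0.03674 = 4.015 + 0.06467 = 4.079 mg/L.

D ≈ 4.08 mg/L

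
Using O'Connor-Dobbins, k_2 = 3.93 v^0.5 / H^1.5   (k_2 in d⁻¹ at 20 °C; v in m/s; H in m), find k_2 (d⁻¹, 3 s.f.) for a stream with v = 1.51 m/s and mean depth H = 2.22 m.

k_2 ≈ 1.46 d⁻¹

k_2 = 3.93 × 1.51^0.5 / 2.22^1.5 = 3.93 × 1.229 / 3.308 = 1.460 d⁻¹.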